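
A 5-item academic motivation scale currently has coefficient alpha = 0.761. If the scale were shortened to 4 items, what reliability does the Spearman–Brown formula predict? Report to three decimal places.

Length factor m = 4/5 = 0.8000
α' = m·α / (1 − (1−m)·α)
   = 4/5 × 0.761 / (1 − (1 − 4/5) × 0.761)
   = 0.6088 / 0.8478 = 0.718

predicted reliability = 0.718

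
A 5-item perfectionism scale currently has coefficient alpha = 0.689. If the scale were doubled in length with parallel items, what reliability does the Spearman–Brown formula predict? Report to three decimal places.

predicted reliability = 0.816

Length factor m = 2
α' = m·α / (1 + (m−1)·α)
   = 2 × 0.689 / (1 + (2 − 1) × 0.689)
   = 1.3780 / 1.6890 = 0.816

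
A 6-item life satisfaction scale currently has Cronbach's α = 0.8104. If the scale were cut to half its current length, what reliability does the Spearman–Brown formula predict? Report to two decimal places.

predicted reliability = 0.68

Length factor m = 1/2
α' = m·α / (1 − (1−m)·α)
   = 1/2 × 0.8104 / (1 − (1 − 1/2) × 0.8104)
   = 0.4052 / 0.5948 = 0.68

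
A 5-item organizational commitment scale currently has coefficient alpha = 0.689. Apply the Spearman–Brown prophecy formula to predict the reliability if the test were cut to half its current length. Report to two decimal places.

predicted reliability = 0.53

Length factor m = 1/2
α' = m·α / (1 − (1−m)·α)
   = 1/2 × 0.689 / (1 − (1 − 1/2) × 0.689)
   = 0.3445 / 0.6555 = 0.53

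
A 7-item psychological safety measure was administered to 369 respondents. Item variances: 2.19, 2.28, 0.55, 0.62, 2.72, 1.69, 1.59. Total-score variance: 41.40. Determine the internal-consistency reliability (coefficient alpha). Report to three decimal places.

coefficient alpha = 0.839

ΣVar(i) = 2.19 + 2.28 + 0.55 + 0.62 + 2.72 + 1.69 + 1.59 = 11.64
α = (k/(k−1))·(1 − ΣVar(i)/σ²_total) = (7/6)·(1 − 11.64/41.40) = 0.839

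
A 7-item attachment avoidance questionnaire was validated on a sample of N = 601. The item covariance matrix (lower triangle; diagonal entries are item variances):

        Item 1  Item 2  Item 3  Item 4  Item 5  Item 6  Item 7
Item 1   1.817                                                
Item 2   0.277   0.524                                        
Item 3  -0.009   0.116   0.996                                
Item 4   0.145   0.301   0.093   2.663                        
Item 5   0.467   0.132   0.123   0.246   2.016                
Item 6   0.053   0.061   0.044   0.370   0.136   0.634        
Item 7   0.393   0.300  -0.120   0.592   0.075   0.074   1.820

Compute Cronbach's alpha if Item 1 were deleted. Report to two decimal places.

α = 0.44

Remaining items: Item 2, Item 3, Item 4, Item 5, Item 6, Item 7 (k = 6).
Σσᵢ² = 0.524 + 0.996 + 2.663 + 2.016 + 0.634 + 1.820 = 8.653
Var(T) = 8.653 + 2 × 2.543 = 13.739
α (item deleted) = (6/5)·(1 − 8.653/13.739) = 0.44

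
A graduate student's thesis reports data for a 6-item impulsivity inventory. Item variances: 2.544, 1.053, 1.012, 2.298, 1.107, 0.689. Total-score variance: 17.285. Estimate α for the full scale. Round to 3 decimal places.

Σσᵢ² = 2.544 + 1.053 + 1.012 + 2.298 + 1.107 + 0.689 = 8.703
α = (k/(k−1))·(1 − Σσᵢ²/total variance) = (6/5)·(1 − 8.703/17.285) = 0.596

α = 0.596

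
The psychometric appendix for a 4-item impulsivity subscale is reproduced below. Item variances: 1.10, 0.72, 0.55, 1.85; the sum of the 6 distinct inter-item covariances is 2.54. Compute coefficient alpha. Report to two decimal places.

coefficient alpha = 0.73

Σσᵢ² = 1.10 + 0.72 + 0.55 + 1.85 = 4.22
Sum of distinct covariances = 2.54
total variance = Σσᵢ² + 2·Σcov = 4.22 + 2 × 2.54 = 9.30
α = (4/3)·(1 − 4.22/9.30) = 0.73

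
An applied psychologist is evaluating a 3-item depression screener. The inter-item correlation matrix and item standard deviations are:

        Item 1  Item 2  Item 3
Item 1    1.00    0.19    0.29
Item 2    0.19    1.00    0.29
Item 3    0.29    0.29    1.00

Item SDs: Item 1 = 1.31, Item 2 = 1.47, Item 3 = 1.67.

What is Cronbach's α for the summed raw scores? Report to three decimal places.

Σσ²ᵢ = 1.31² + 1.47² + 1.67² = 6.6659
Covariances σ_ij = r_ij · s_i · s_j:
  σ(Item 1,Item 2) = 0.19 × 1.31 × 1.47 = 0.3659
  σ(Item 1,Item 3) = 0.29 × 1.31 × 1.67 = 0.6344
  σ(Item 2,Item 3) = 0.29 × 1.47 × 1.67 = 0.7119
σ²_T = Σσ²ᵢ + 2·Σσ_ij = 6.6659 + 2 × 1.7122 = 10.0903
α = (3/2)·(1 − 6.6659/10.0903) = 0.509

Cronbach's α = 0.509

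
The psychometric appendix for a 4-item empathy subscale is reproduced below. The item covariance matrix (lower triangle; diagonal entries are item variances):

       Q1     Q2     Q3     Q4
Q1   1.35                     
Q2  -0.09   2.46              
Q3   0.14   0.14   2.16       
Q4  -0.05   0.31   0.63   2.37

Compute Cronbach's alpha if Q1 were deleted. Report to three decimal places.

Remaining items: Q2, Q3, Q4 (k = 3).
Σσ²ᵢ = 2.46 + 2.16 + 2.37 = 6.99
Var(T) = 6.99 + 2 × 1.08 = 9.15
α (item deleted) = (3/2)·(1 − 6.99/9.15) = 0.354

Cronbach's alpha = 0.354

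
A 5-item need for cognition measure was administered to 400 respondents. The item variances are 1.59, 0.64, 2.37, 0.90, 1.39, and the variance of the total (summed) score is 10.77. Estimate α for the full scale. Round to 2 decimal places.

Σσ²ᵢ = 1.59 + 0.64 + 2.37 + 0.90 + 1.39 = 6.89
α = (k/(k−1))·(1 − Σσ²ᵢ/σ²_total) = (5/4)·(1 − 6.89/10.77) = 0.45

α = 0.45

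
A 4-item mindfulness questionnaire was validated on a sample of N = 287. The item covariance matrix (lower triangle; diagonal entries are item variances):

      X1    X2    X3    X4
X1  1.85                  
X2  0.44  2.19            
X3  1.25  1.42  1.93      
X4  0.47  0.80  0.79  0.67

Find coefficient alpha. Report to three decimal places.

coefficient alpha = 0.812

sum of item variances = 1.85 + 2.19 + 1.93 + 0.67 = 6.64
Sum of the distinct covariances = 5.17
σ²_T = 6.64 + 2 × 5.17 = 16.98
α = (k/(k−1))·(1 − sum of item variances/σ²_T) = (4/3)·(1 − 6.64/16.98) = 0.812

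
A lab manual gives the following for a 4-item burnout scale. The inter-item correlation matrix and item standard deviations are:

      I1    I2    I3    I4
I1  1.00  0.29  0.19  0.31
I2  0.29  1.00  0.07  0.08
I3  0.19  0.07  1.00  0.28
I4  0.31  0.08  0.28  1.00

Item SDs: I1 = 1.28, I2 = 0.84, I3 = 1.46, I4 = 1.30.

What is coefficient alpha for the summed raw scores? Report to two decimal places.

Σσ²ᵢ = 1.28² + 0.84² + 1.46² + 1.30² = 6.1656
Covariances σ_ij = r_ij · s_i · s_j:
  σ(I1,I2) = 0.29 × 1.28 × 0.84 = 0.3118
  σ(I1,I3) = 0.19 × 1.28 × 1.46 = 0.3551
  σ(I1,I4) = 0.31 × 1.28 × 1.30 = 0.5158
  σ(I2,I3) = 0.07 × 0.84 × 1.46 = 0.0858
  σ(I2,I4) = 0.08 × 0.84 × 1.30 = 0.0874
  σ(I3,I4) = 0.28 × 1.46 × 1.30 = 0.5314
σ²_T = Σσ²ᵢ + 2·Σσ_ij = 6.1656 + 2 × 1.8873 = 9.9402
α = (4/3)·(1 − 6.1656/9.9402) = 0.51

coefficient alpha = 0.51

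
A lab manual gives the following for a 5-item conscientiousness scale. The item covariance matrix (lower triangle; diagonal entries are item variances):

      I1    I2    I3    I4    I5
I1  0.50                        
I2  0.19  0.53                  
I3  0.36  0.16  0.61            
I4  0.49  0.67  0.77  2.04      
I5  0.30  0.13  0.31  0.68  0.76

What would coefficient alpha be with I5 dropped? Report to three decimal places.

Remaining items: I1, I2, I3, I4 (k = 4).
Σσ²ᵢ = 0.50 + 0.53 + 0.61 + 2.04 = 3.68
σ²_T = 3.68 + 2 × 2.64 = 8.96
α (item deleted) = (4/3)·(1 − 3.68/8.96) = 0.786

α = 0.786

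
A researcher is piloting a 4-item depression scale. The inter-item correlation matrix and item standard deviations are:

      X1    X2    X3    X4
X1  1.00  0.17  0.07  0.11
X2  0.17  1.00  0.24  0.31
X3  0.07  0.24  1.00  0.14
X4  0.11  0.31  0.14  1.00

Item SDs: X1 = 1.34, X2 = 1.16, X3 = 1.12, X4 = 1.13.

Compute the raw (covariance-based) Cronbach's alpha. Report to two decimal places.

Σσ²ᵢ = 1.34² + 1.16² + 1.12² + 1.13² = 5.6725
Covariances σ_ij = r_ij · s_i · s_j:
  σ(X1,X2) = 0.17 × 1.34 × 1.16 = 0.2642
  σ(X1,X3) = 0.07 × 1.34 × 1.12 = 0.1051
  σ(X1,X4) = 0.11 × 1.34 × 1.13 = 0.1666
  σ(X2,X3) = 0.24 × 1.16 × 1.12 = 0.3118
  σ(X2,X4) = 0.31 × 1.16 × 1.13 = 0.4063
  σ(X3,X4) = 0.14 × 1.12 × 1.13 = 0.1772
σ²_T = Σσ²ᵢ + 2·Σσ_ij = 5.6725 + 2 × 1.4312 = 8.5349
α = (4/3)·(1 − 5.6725/8.5349) = 0.45

Cronbach's alpha = 0.45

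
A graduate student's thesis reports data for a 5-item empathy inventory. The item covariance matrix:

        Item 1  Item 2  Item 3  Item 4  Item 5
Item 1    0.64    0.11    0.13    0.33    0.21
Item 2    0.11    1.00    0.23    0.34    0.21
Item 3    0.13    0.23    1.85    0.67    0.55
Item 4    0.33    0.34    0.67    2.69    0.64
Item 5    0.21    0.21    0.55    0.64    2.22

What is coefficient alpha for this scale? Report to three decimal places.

coefficient alpha = 0.561

sum of item variances = 0.64 + 1.00 + 1.85 + 2.69 + 2.22 = 8.40
Sum of off-diagonal covariances = 3.42
σ²_T = 8.40 + 2 × 3.42 = 15.24
α = (k/(k−1))·(1 − sum of item variances/σ²_T) = (5/4)·(1 − 8.40/15.24) = 0.561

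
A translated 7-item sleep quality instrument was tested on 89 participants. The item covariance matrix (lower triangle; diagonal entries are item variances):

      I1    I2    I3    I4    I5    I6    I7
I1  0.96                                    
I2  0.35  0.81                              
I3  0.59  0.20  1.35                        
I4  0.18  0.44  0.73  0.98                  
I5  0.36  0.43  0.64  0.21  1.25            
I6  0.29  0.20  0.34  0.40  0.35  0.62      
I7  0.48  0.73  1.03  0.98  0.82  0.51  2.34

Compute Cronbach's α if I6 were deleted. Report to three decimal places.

Cronbach's α = 0.816

Remaining items: I1, I2, I3, I4, I5, I7 (k = 6).
ΣVar(i) = 0.96 + 0.81 + 1.35 + 0.98 + 1.25 + 2.34 = 7.69
σ²_total = 7.69 + 2 × 8.17 = 24.03
α (item deleted) = (6/5)·(1 − 7.69/24.03) = 0.816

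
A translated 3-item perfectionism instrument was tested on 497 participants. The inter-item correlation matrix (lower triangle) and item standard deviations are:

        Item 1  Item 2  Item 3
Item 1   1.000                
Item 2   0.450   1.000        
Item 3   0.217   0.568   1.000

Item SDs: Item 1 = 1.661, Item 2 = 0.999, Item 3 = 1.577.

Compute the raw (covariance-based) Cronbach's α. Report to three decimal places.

Σσ²ᵢ = 1.661² + 0.999² + 1.577² = 6.2439
Covariances σ_ij = r_ij · s_i · s_j:
  σ(Item 1,Item 2) = 0.450 × 1.661 × 0.999 = 0.7467
  σ(Item 1,Item 3) = 0.217 × 1.661 × 1.577 = 0.5684
  σ(Item 2,Item 3) = 0.568 × 0.999 × 1.577 = 0.8948
σ²_T = Σσ²ᵢ + 2·Σσ_ij = 6.2439 + 2 × 2.2099 = 10.6637
α = (3/2)·(1 − 6.2439/10.6637) = 0.622

α = 0.622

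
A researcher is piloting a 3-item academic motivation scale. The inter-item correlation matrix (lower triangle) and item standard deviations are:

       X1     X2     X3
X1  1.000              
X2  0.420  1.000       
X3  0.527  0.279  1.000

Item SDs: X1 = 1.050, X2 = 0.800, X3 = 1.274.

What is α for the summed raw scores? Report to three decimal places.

Σσ²ᵢ = 1.050² + 0.800² + 1.274² = 3.3656
Covariances σ_ij = r_ij · s_i · s_j:
  σ(X1,X2) = 0.420 × 1.050 × 0.800 = 0.3528
  σ(X1,X3) = 0.527 × 1.050 × 1.274 = 0.7050
  σ(X2,X3) = 0.279 × 0.800 × 1.274 = 0.2844
σ²_T = Σσ²ᵢ + 2·Σσ_ij = 3.3656 + 2 × 1.3422 = 6.0500
α = (3/2)·(1 − 3.3656/6.0500) = 0.666

α = 0.666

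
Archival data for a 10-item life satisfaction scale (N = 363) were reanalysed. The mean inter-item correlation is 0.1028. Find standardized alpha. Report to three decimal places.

standardized alpha = 0.534

Standardized α = k·r̄ / (1 + (k−1)·r̄) = 10 × 0.1028 / (1 + 9 × 0.1028)
  = 1.0280 / 1.9252 = 0.534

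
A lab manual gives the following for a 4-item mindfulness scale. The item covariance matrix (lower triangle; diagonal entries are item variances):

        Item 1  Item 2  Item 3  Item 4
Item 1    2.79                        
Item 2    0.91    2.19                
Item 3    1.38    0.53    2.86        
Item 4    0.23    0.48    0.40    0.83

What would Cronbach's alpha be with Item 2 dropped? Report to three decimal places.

Cronbach's alpha = 0.574

Remaining items: Item 1, Item 3, Item 4 (k = 3).
sum of item variances = 2.79 + 2.86 + 0.83 = 6.48
σ²_T = 6.48 + 2 × 2.01 = 10.50
α (item deleted) = (3/2)·(1 − 6.48/10.50) = 0.574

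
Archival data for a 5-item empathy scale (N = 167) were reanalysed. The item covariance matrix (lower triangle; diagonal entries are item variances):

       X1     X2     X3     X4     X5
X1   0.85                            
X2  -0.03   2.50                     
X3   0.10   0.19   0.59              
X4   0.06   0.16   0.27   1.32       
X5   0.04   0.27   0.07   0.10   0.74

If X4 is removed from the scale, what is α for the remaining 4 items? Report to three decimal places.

Remaining items: X1, X2, X3, X5 (k = 4).
Σσᵢ² = 0.85 + 2.50 + 0.59 + 0.74 = 4.68
σ²_total = 4.68 + 2 × 0.64 = 5.96
α (item deleted) = (4/3)·(1 − 4.68/5.96) = 0.286

α = 0.286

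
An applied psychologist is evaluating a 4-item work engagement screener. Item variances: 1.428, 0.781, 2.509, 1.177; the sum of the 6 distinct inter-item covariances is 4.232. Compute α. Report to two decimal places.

sum of item variances = 1.428 + 0.781 + 2.509 + 1.177 = 5.895
Sum of distinct covariances = 4.232
σ²_T = sum of item variances + 2·Σcov = 5.895 + 2 × 4.232 = 14.359
α = (4/3)·(1 − 5.895/14.359) = 0.79

α = 0.79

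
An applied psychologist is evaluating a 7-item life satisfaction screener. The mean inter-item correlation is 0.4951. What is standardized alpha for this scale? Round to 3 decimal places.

α = 0.873

Standardized α = k·r̄ / (1 + (k−1)·r̄) = 7 × 0.4951 / (1 + 6 × 0.4951)
  = 3.4657 / 3.9706 = 0.873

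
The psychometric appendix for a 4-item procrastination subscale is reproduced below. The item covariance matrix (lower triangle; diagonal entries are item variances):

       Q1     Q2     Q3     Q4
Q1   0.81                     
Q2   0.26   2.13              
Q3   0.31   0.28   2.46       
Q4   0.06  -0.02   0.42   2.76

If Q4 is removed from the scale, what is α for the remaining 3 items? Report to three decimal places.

α = 0.359

Remaining items: Q1, Q2, Q3 (k = 3).
Σσ²ᵢ = 0.81 + 2.13 + 2.46 = 5.40
σ²_T = 5.40 + 2 × 0.85 = 7.10
α (item deleted) = (3/2)·(1 − 5.40/7.10) = 0.359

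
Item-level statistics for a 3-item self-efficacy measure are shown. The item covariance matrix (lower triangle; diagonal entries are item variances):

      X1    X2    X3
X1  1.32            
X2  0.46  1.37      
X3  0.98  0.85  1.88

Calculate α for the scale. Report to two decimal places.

ΣVar(i) = 1.32 + 1.37 + 1.88 = 4.57
Sum of off-diagonal covariances = 2.29
Var(T) = 4.57 + 2 × 2.29 = 9.15
α = (k/(k−1))·(1 − ΣVar(i)/Var(T)) = (3/2)·(1 − 4.57/9.15) = 0.75

α = 0.75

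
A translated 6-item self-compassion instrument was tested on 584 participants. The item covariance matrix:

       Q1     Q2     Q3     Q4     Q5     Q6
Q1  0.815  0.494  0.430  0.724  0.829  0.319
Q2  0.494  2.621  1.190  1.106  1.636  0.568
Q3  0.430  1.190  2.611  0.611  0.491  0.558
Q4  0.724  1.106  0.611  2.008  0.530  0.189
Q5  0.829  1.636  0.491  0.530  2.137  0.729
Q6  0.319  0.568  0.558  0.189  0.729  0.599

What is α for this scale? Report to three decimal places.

α = 0.790

Σσ²ᵢ = 0.815 + 2.621 + 2.611 + 2.008 + 2.137 + 0.599 = 10.791
Sum of off-diagonal covariances = 10.404
σ²_T = 10.791 + 2 × 10.404 = 31.599
α = (k/(k−1))·(1 − Σσ²ᵢ/σ²_T) = (6/5)·(1 − 10.791/31.599) = 0.790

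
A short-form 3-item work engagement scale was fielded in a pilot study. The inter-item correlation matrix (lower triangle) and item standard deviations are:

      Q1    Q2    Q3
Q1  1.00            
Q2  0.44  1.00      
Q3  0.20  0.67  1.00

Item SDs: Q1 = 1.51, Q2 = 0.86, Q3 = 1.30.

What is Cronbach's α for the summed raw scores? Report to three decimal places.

Σσ²ᵢ = 1.51² + 0.86² + 1.30² = 4.7097
Covariances σ_ij = r_ij · s_i · s_j:
  σ(Q1,Q2) = 0.44 × 1.51 × 0.86 = 0.5714
  σ(Q1,Q3) = 0.20 × 1.51 × 1.30 = 0.3926
  σ(Q2,Q3) = 0.67 × 0.86 × 1.30 = 0.7491
σ²_T = Σσ²ᵢ + 2·Σσ_ij = 4.7097 + 2 × 1.7131 = 8.1359
α = (3/2)·(1 − 4.7097/8.1359) = 0.632

Cronbach's α = 0.632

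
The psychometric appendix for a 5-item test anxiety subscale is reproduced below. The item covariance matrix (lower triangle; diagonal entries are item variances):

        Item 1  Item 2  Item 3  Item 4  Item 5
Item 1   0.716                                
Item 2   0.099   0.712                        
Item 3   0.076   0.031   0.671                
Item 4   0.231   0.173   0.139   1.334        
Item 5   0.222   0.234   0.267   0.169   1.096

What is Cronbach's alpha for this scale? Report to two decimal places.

ΣVar(i) = 0.716 + 0.712 + 0.671 + 1.334 + 1.096 = 4.529
Sum of off-diagonal covariances = 1.641
total variance = 4.529 + 2 × 1.641 = 7.811
α = (k/(k−1))·(1 − ΣVar(i)/total variance) = (5/4)·(1 − 4.529/7.811) = 0.53

Cronbach's alpha = 0.53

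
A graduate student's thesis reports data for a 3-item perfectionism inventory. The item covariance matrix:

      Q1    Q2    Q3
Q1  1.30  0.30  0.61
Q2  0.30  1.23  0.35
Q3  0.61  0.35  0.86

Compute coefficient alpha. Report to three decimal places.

coefficient alpha = 0.640

Σσᵢ² = 1.30 + 1.23 + 0.86 = 3.39
Sum of the distinct covariances = 1.26
total variance = 3.39 + 2 × 1.26 = 5.91
α = (k/(k−1))·(1 − Σσᵢ²/total variance) = (3/2)·(1 − 3.39/5.91) = 0.640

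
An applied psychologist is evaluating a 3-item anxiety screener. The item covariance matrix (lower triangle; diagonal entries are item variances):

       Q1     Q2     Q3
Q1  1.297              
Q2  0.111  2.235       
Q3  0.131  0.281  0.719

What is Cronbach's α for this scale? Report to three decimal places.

Σσ²ᵢ = 1.297 + 2.235 + 0.719 = 4.251
Sum of off-diagonal covariances = 0.523
σ²_total = 4.251 + 2 × 0.523 = 5.297
α = (k/(k−1))·(1 − Σσ²ᵢ/σ²_total) = (3/2)·(1 − 4.251/5.297) = 0.296

Cronbach's α = 0.296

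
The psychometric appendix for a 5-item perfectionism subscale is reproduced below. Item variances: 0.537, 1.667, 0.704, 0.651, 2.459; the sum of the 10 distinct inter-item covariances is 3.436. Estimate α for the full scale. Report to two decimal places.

α = 0.67

Σσᵢ² = 0.537 + 1.667 + 0.704 + 0.651 + 2.459 = 6.018
Sum of distinct covariances = 3.436
Var(T) = Σσᵢ² + 2·Σcov = 6.018 + 2 × 3.436 = 12.890
α = (5/4)·(1 − 6.018/12.890) = 0.67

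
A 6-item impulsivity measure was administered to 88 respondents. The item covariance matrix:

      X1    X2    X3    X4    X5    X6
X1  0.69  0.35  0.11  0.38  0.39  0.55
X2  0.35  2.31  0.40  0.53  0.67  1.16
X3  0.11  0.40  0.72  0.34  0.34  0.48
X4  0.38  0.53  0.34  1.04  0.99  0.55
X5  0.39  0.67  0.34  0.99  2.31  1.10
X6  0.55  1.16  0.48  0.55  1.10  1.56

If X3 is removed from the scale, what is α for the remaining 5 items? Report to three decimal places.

Remaining items: X1, X2, X4, X5, X6 (k = 5).
ΣVar(i) = 0.69 + 2.31 + 1.04 + 2.31 + 1.56 = 7.91
Var(T) = 7.91 + 2 × 6.67 = 21.25
α (item deleted) = (5/4)·(1 − 7.91/21.25) = 0.785

α = 0.785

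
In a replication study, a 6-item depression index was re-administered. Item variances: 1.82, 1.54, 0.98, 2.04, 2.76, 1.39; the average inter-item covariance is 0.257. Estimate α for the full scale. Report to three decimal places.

α = 0.507

Σσ²ᵢ = 1.82 + 1.54 + 0.98 + 2.04 + 2.76 + 1.39 = 10.53
Sum of the 15 distinct covariances = 15 × 0.257 = 3.855
σ²_total = Σσ²ᵢ + 2·Σcov = 10.53 + 2 × 3.855 = 18.240
α = (6/5)·(1 − 10.53/18.240) = 0.507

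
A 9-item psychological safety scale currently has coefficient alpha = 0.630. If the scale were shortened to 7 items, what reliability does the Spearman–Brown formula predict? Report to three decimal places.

predicted reliability = 0.570

Length factor m = 7/9 = 0.7778
α' = m·α / (1 − (1−m)·α)
   = 7/9 × 0.630 / (1 − (1 − 7/9) × 0.630)
   = 0.4900 / 0.8600 = 0.570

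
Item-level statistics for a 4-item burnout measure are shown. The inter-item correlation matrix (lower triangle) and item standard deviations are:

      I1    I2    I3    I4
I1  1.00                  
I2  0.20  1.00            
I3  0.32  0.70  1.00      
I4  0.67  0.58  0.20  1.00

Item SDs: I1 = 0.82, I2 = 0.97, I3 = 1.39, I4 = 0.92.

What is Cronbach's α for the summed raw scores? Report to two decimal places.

Cronbach's α = 0.74

Σσ²ᵢ = 0.82² + 0.97² + 1.39² + 0.92² = 4.3918
Covariances σ_ij = r_ij · s_i · s_j:
  σ(I1,I2) = 0.20 × 0.82 × 0.97 = 0.1591
  σ(I1,I3) = 0.32 × 0.82 × 1.39 = 0.3647
  σ(I1,I4) = 0.67 × 0.82 × 0.92 = 0.5054
  σ(I2,I3) = 0.70 × 0.97 × 1.39 = 0.9438
  σ(I2,I4) = 0.58 × 0.97 × 0.92 = 0.5176
  σ(I3,I4) = 0.20 × 1.39 × 0.92 = 0.2558
σ²_T = Σσ²ᵢ + 2·Σσ_ij = 4.3918 + 2 × 2.7464 = 9.8846
α = (4/3)·(1 − 4.3918/9.8846) = 0.74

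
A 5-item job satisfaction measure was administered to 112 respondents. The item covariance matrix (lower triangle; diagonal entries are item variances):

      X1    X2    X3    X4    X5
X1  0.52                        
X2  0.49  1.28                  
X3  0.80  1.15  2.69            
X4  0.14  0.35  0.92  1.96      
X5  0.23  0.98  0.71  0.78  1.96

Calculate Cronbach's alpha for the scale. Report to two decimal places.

Cronbach's alpha = 0.76

sum of item variances = 0.52 + 1.28 + 2.69 + 1.96 + 1.96 = 8.41
Sum of off-diagonal covariances = 6.55
σ²_T = 8.41 + 2 × 6.55 = 21.51
α = (k/(k−1))·(1 − sum of item variances/σ²_T) = (5/4)·(1 − 8.41/21.51) = 0.76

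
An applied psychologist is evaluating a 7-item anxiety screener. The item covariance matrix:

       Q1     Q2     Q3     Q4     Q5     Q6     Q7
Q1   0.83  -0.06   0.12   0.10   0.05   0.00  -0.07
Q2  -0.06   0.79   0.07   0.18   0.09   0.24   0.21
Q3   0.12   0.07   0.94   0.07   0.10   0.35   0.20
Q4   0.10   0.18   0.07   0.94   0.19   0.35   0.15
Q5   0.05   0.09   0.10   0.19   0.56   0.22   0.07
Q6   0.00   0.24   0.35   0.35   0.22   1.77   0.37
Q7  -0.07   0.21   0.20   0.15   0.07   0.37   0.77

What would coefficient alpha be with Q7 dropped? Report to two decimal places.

Remaining items: Q1, Q2, Q3, Q4, Q5, Q6 (k = 6).
sum of item variances = 0.83 + 0.79 + 0.94 + 0.94 + 0.56 + 1.77 = 5.83
total variance = 5.83 + 2 × 2.07 = 9.97
α (item deleted) = (6/5)·(1 − 5.83/9.97) = 0.50

α = 0.50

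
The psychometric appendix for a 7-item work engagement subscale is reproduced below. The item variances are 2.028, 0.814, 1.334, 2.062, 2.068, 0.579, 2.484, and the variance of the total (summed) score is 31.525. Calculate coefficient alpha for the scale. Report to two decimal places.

coefficient alpha = 0.75

Σσᵢ² = 2.028 + 0.814 + 1.334 + 2.062 + 2.068 + 0.579 + 2.484 = 11.369
α = (k/(k−1))·(1 − Σσᵢ²/Var(T)) = (7/6)·(1 − 11.369/31.525) = 0.75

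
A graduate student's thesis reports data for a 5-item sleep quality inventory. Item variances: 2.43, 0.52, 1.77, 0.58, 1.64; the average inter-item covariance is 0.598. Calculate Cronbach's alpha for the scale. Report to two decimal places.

α = 0.79

sum of item variances = 2.43 + 0.52 + 1.77 + 0.58 + 1.64 = 6.94
Sum of the 10 distinct covariances = 10 × 0.598 = 5.980
total variance = sum of item variances + 2·Σcov = 6.94 + 2 × 5.980 = 18.900
α = (5/4)·(1 − 6.94/18.900) = 0.79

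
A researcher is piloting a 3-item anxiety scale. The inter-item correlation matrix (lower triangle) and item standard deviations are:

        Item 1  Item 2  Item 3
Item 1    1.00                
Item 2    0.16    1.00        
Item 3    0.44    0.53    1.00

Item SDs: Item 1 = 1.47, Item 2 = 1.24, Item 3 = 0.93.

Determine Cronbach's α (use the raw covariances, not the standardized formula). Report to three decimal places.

Σσ²ᵢ = 1.47² + 1.24² + 0.93² = 4.5634
Covariances σ_ij = r_ij · s_i · s_j:
  σ(Item 1,Item 2) = 0.16 × 1.47 × 1.24 = 0.2916
  σ(Item 1,Item 3) = 0.44 × 1.47 × 0.93 = 0.6015
  σ(Item 2,Item 3) = 0.53 × 1.24 × 0.93 = 0.6112
σ²_T = Σσ²ᵢ + 2·Σσ_ij = 4.5634 + 2 × 1.5043 = 7.5720
α = (3/2)·(1 − 4.5634/7.5720) = 0.596

Cronbach's α = 0.596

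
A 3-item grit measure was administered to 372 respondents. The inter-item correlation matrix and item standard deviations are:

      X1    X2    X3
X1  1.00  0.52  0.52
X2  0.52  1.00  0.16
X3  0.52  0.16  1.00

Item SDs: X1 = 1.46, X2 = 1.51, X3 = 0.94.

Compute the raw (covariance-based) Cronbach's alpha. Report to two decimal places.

Σσ²ᵢ = 1.46² + 1.51² + 0.94² = 5.2953
Covariances σ_ij = r_ij · s_i · s_j:
  σ(X1,X2) = 0.52 × 1.46 × 1.51 = 1.1464
  σ(X1,X3) = 0.52 × 1.46 × 0.94 = 0.7136
  σ(X2,X3) = 0.16 × 1.51 × 0.94 = 0.2271
σ²_T = Σσ²ᵢ + 2·Σσ_ij = 5.2953 + 2 × 2.0871 = 9.4695
α = (3/2)·(1 − 5.2953/9.4695) = 0.66

α = 0.66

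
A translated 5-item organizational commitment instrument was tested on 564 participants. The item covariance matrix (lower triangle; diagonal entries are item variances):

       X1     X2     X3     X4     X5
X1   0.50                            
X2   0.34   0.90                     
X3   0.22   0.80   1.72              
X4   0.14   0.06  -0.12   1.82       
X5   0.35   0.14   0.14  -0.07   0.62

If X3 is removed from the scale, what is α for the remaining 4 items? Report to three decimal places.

Remaining items: X1, X2, X4, X5 (k = 4).
ΣVar(i) = 0.50 + 0.90 + 1.82 + 0.62 = 3.84
σ²_T = 3.84 + 2 × 0.96 = 5.76
α (item deleted) = (4/3)·(1 − 3.84/5.76) = 0.444

α = 0.444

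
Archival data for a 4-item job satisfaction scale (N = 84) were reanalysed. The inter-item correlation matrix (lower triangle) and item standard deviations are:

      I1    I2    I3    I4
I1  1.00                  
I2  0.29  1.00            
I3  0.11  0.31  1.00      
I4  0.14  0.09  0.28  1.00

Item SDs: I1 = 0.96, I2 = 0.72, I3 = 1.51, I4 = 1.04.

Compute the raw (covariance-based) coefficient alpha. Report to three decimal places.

α = 0.478

Σσ²ᵢ = 0.96² + 0.72² + 1.51² + 1.04² = 4.8017
Covariances σ_ij = r_ij · s_i · s_j:
  σ(I1,I2) = 0.29 × 0.96 × 0.72 = 0.2004
  σ(I1,I3) = 0.11 × 0.96 × 1.51 = 0.1595
  σ(I1,I4) = 0.14 × 0.96 × 1.04 = 0.1398
  σ(I2,I3) = 0.31 × 0.72 × 1.51 = 0.3370
  σ(I2,I4) = 0.09 × 0.72 × 1.04 = 0.0674
  σ(I3,I4) = 0.28 × 1.51 × 1.04 = 0.4397
σ²_T = Σσ²ᵢ + 2·Σσ_ij = 4.8017 + 2 × 1.3438 = 7.4893
α = (4/3)·(1 − 4.8017/7.4893) = 0.478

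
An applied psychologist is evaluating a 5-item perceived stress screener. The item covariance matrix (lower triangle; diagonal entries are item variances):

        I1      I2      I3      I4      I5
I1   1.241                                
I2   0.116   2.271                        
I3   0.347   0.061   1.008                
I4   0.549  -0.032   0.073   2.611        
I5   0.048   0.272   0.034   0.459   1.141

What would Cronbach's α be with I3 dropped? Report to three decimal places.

Cronbach's α = 0.373

Remaining items: I1, I2, I4, I5 (k = 4).
Σσ²ᵢ = 1.241 + 2.271 + 2.611 + 1.141 = 7.264
σ²_T = 7.264 + 2 × 1.412 = 10.088
α (item deleted) = (4/3)·(1 − 7.264/10.088) = 0.373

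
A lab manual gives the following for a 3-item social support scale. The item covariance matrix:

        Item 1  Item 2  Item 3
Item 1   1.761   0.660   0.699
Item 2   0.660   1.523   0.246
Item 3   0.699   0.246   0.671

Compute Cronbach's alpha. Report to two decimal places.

Cronbach's alpha = 0.67

Σσᵢ² = 1.761 + 1.523 + 0.671 = 3.955
Σ_{i<j} σ_ij = 1.605
σ²_total = 3.955 + 2 × 1.605 = 7.165
α = (k/(k−1))·(1 − Σσᵢ²/σ²_total) = (3/2)·(1 − 3.955/7.165) = 0.67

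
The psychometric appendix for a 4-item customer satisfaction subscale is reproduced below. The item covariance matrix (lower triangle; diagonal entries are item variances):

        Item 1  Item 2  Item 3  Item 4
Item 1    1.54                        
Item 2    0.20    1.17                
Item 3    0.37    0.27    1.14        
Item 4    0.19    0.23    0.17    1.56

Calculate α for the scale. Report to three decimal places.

Σσᵢ² = 1.54 + 1.17 + 1.14 + 1.56 = 5.41
Sum of off-diagonal covariances = 1.43
Var(T) = 5.41 + 2 × 1.43 = 8.27
α = (k/(k−1))·(1 − Σσᵢ²/Var(T)) = (4/3)·(1 − 5.41/8.27) = 0.461

α = 0.461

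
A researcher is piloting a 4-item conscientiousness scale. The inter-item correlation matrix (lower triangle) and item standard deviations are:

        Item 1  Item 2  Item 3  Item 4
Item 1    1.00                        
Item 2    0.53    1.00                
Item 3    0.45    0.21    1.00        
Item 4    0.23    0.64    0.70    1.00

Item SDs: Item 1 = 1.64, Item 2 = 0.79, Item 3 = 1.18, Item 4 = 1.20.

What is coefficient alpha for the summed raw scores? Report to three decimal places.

coefficient alpha = 0.738

Σσ²ᵢ = 1.64² + 0.79² + 1.18² + 1.20² = 6.1461
Covariances σ_ij = r_ij · s_i · s_j:
  σ(Item 1,Item 2) = 0.53 × 1.64 × 0.79 = 0.6867
  σ(Item 1,Item 3) = 0.45 × 1.64 × 1.18 = 0.8708
  σ(Item 1,Item 4) = 0.23 × 1.64 × 1.20 = 0.4526
  σ(Item 2,Item 3) = 0.21 × 0.79 × 1.18 = 0.1958
  σ(Item 2,Item 4) = 0.64 × 0.79 × 1.20 = 0.6067
  σ(Item 3,Item 4) = 0.70 × 1.18 × 1.20 = 0.9912
σ²_T = Σσ²ᵢ + 2·Σσ_ij = 6.1461 + 2 × 3.8038 = 13.7537
α = (4/3)·(1 − 6.1461/13.7537) = 0.738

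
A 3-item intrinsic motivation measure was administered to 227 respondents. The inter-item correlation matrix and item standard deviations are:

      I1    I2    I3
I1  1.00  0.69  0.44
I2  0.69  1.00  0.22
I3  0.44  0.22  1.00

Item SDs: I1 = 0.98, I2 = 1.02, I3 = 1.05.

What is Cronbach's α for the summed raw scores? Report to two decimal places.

Cronbach's α = 0.71

Σσ²ᵢ = 0.98² + 1.02² + 1.05² = 3.1033
Covariances σ_ij = r_ij · s_i · s_j:
  σ(I1,I2) = 0.69 × 0.98 × 1.02 = 0.6897
  σ(I1,I3) = 0.44 × 0.98 × 1.05 = 0.4528
  σ(I2,I3) = 0.22 × 1.02 × 1.05 = 0.2356
σ²_T = Σσ²ᵢ + 2·Σσ_ij = 3.1033 + 2 × 1.3781 = 5.8595
α = (3/2)·(1 − 3.1033/5.8595) = 0.71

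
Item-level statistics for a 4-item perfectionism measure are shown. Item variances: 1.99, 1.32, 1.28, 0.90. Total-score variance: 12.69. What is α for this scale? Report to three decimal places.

α = 0.757

ΣVar(i) = 1.99 + 1.32 + 1.28 + 0.90 = 5.49
α = (k/(k−1))·(1 − ΣVar(i)/σ²_T) = (4/3)·(1 − 5.49/12.69) = 0.757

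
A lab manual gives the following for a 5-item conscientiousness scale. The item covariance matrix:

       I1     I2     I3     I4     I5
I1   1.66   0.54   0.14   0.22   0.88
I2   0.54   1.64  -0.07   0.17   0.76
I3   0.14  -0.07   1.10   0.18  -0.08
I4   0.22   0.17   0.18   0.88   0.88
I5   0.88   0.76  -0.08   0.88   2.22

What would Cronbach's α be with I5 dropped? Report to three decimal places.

Cronbach's α = 0.412

Remaining items: I1, I2, I3, I4 (k = 4).
Σσ²ᵢ = 1.66 + 1.64 + 1.10 + 0.88 = 5.28
Var(T) = 5.28 + 2 × 1.18 = 7.64
α (item deleted) = (4/3)·(1 − 5.28/7.64) = 0.412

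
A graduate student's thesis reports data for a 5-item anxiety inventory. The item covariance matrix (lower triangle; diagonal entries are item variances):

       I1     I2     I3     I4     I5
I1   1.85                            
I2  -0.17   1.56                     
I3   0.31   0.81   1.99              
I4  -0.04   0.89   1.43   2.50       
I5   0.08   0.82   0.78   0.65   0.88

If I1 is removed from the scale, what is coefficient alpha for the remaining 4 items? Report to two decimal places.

Remaining items: I2, I3, I4, I5 (k = 4).
Σσᵢ² = 1.56 + 1.99 + 2.50 + 0.88 = 6.93
total variance = 6.93 + 2 × 5.38 = 17.69
α (item deleted) = (4/3)·(1 − 6.93/17.69) = 0.81

coefficient alpha = 0.81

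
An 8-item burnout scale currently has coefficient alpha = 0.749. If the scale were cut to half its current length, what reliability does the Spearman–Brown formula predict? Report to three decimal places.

predicted reliability = 0.599

Length factor m = 1/2
α' = m·α / (1 − (1−m)·α)
   = 1/2 × 0.749 / (1 − (1 − 1/2) × 0.749)
   = 0.3745 / 0.6255 = 0.599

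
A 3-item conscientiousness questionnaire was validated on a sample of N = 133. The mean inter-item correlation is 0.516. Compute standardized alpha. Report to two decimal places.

standardized alpha = 0.76

Standardized α = k·r̄ / (1 + (k−1)·r̄) = 3 × 0.516 / (1 + 2 × 0.516)
  = 1.5480 / 2.0320 = 0.76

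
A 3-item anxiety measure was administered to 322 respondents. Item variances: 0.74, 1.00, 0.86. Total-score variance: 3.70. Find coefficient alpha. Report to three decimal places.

coefficient alpha = 0.446

ΣVar(i) = 0.74 + 1.00 + 0.86 = 2.60
α = (k/(k−1))·(1 − ΣVar(i)/σ²_T) = (3/2)·(1 − 2.60/3.70) = 0.446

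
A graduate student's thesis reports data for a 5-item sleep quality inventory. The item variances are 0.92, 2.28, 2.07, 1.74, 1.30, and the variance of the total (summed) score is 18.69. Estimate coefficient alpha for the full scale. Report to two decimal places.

α = 0.69

ΣVar(i) = 0.92 + 2.28 + 2.07 + 1.74 + 1.30 = 8.31
α = (k/(k−1))·(1 − ΣVar(i)/Var(T)) = (5/4)·(1 − 8.31/18.69) = 0.69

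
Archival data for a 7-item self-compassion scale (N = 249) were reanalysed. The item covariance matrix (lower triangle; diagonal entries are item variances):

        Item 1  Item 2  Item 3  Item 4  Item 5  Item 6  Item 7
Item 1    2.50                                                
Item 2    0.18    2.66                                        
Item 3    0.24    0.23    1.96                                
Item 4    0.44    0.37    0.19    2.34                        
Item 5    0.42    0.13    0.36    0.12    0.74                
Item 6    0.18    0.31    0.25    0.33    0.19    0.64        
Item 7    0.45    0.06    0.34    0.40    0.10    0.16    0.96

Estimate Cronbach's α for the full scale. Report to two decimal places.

Cronbach's α = 0.56

Σσᵢ² = 2.50 + 2.66 + 1.96 + 2.34 + 0.74 + 0.64 + 0.96 = 11.80
Sum of the distinct covariances = 5.45
σ²_T = 11.80 + 2 × 5.45 = 22.70
α = (k/(k−1))·(1 − Σσᵢ²/σ²_T) = (7/6)·(1 − 11.80/22.70) = 0.56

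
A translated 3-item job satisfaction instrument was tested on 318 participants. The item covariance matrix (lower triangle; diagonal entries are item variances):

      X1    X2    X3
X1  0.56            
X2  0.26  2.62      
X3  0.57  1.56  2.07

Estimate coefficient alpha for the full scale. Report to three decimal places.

α = 0.715

Σσ²ᵢ = 0.56 + 2.62 + 2.07 = 5.25
Σ_{i<j} σ_ij = 2.39
σ²_T = 5.25 + 2 × 2.39 = 10.03
α = (k/(k−1))·(1 − Σσ²ᵢ/σ²_T) = (3/2)·(1 − 5.25/10.03) = 0.715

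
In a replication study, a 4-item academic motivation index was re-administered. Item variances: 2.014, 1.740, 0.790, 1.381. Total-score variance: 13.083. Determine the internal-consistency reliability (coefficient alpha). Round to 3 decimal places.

Σσ²ᵢ = 2.014 + 1.740 + 0.790 + 1.381 = 5.925
α = (k/(k−1))·(1 − Σσ²ᵢ/σ²_T) = (4/3)·(1 − 5.925/13.083) = 0.729

coefficient alpha = 0.729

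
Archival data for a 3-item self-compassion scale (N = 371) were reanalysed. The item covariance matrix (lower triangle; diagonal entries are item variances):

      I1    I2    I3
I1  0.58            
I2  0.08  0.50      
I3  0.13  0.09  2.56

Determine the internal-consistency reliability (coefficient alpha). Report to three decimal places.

α = 0.212

sum of item variances = 0.58 + 0.50 + 2.56 = 3.64
Sum of off-diagonal covariances = 0.30
σ²_T = 3.64 + 2 × 0.30 = 4.24
α = (k/(k−1))·(1 − sum of item variances/σ²_T) = (3/2)·(1 − 3.64/4.24) = 0.212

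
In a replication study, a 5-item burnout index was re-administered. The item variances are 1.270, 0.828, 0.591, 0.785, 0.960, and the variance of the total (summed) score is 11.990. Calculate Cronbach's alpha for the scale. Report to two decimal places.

Cronbach's alpha = 0.79

sum of item variances = 1.270 + 0.828 + 0.591 + 0.785 + 0.960 = 4.434
α = (k/(k−1))·(1 − sum of item variances/Var(T)) = (5/4)·(1 − 4.434/11.990) = 0.79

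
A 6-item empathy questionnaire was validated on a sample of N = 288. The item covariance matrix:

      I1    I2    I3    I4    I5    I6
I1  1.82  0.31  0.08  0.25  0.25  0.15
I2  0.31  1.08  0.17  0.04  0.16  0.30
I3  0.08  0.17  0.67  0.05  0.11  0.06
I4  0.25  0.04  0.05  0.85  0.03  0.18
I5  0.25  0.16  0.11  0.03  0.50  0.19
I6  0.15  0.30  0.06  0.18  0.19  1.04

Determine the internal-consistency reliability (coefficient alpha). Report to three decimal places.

α = 0.527

sum of item variances = 1.82 + 1.08 + 0.67 + 0.85 + 0.50 + 1.04 = 5.96
Σ_{i<j} σ_ij = 2.33
Var(T) = 5.96 + 2 × 2.33 = 10.62
α = (k/(k−1))·(1 − sum of item variances/Var(T)) = (6/5)·(1 − 5.96/10.62) = 0.527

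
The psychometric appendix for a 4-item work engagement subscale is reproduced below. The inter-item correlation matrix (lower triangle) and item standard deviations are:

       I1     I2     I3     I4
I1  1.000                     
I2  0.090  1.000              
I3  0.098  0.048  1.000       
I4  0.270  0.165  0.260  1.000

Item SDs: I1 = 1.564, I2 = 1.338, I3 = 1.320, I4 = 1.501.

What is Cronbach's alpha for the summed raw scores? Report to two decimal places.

Σσ²ᵢ = 1.564² + 1.338² + 1.320² + 1.501² = 8.2317
Covariances σ_ij = r_ij · s_i · s_j:
  σ(I1,I2) = 0.090 × 1.564 × 1.338 = 0.1883
  σ(I1,I3) = 0.098 × 1.564 × 1.320 = 0.2023
  σ(I1,I4) = 0.270 × 1.564 × 1.501 = 0.6338
  σ(I2,I3) = 0.048 × 1.338 × 1.320 = 0.0848
  σ(I2,I4) = 0.165 × 1.338 × 1.501 = 0.3314
  σ(I3,I4) = 0.260 × 1.320 × 1.501 = 0.5151
σ²_T = Σσ²ᵢ + 2·Σσ_ij = 8.2317 + 2 × 1.9557 = 12.1431
α = (4/3)·(1 − 8.2317/12.1431) = 0.43

Cronbach's alpha = 0.43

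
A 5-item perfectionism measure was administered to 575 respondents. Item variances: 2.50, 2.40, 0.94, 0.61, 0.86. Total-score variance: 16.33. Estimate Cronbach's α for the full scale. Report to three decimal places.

Cronbach's α = 0.690

Σσᵢ² = 2.50 + 2.40 + 0.94 + 0.61 + 0.86 = 7.31
α = (k/(k−1))·(1 − Σσᵢ²/Var(T)) = (5/4)·(1 − 7.31/16.33) = 0.690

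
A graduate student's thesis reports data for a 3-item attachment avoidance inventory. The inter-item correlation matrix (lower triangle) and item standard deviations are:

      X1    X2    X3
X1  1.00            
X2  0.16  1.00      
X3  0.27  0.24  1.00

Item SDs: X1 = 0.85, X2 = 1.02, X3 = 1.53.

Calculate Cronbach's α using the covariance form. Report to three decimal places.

Σσ²ᵢ = 0.85² + 1.02² + 1.53² = 4.1038
Covariances σ_ij = r_ij · s_i · s_j:
  σ(X1,X2) = 0.16 × 0.85 × 1.02 = 0.1387
  σ(X1,X3) = 0.27 × 0.85 × 1.53 = 0.3511
  σ(X2,X3) = 0.24 × 1.02 × 1.53 = 0.3745
σ²_T = Σσ²ᵢ + 2·Σσ_ij = 4.1038 + 2 × 0.8643 = 5.8324
α = (3/2)·(1 − 4.1038/5.8324) = 0.445

Cronbach's α = 0.445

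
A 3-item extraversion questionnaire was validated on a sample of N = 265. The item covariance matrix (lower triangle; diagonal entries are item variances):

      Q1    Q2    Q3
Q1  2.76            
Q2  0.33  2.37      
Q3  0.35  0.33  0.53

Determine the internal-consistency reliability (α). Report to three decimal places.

α = 0.395

Σσᵢ² = 2.76 + 2.37 + 0.53 = 5.66
Sum of off-diagonal covariances = 1.01
σ²_T = 5.66 + 2 × 1.01 = 7.68
α = (k/(k−1))·(1 − Σσᵢ²/σ²_T) = (3/2)·(1 − 5.66/7.68) = 0.395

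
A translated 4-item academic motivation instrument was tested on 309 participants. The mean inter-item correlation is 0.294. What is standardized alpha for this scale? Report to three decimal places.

Standardized α = k·r̄ / (1 + (k−1)·r̄) = 4 × 0.294 / (1 + 3 × 0.294)
  = 1.1760 / 1.8820 = 0.625

standardized alpha = 0.625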